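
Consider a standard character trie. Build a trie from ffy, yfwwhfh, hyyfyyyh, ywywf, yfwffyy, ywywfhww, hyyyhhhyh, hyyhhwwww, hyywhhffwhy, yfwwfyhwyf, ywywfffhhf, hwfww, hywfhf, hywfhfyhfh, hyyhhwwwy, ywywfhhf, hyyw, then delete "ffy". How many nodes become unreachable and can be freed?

3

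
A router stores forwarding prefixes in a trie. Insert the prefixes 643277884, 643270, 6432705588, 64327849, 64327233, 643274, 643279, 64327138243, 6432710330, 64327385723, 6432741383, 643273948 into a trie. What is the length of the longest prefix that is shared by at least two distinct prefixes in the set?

Equivalently: take the maximum, over all pairs, of their longest common prefix length.
e.g. "643270" and "6432705588" share the prefix "643270" of length 6; no pair shares a longer one.
Longest shared-prefix length: 6

6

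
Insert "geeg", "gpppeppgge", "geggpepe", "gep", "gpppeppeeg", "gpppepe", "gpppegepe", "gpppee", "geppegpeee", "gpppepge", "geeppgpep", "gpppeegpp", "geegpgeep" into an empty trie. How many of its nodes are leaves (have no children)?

Leaves are exactly the stored words that no other stored word extends.
Those words: "geegpgeep", "geeppgpep", "geggpepe", "geppegpeee", "gpppeegpp", "gpppegepe", "gpppepe", "gpppepge", "gpppeppeeg", "gpppeppgge"
Leaf count: 10

10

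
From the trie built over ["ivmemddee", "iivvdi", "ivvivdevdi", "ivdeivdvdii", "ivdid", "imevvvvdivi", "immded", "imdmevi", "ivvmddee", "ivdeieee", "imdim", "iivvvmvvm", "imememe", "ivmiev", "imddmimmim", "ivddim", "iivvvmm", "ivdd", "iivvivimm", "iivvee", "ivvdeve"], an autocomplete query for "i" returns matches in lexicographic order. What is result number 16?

ivdid

DFS of the "i" subtree visits, in order: "iivvdi", "iivvee", "iivvivimm", "iivvvmm", "iivvvmvvm", "imddmimmim", "imdim", "imdmevi", "imememe", "imevvvvdivi", "immded", "ivdd", "ivddim", "ivdeieee", "ivdeivdvdii", "ivdid", "ivmemddee", "ivmiev", "ivvdeve", "ivvivdevdi", "ivvmddee"
Position 16: ivdid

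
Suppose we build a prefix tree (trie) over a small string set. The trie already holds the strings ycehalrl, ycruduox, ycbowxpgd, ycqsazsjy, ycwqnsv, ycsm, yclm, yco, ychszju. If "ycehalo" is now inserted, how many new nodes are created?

1

Walking "ycehalo" from the root, the first 6 characters ("ycehal") follow existing edges; "o" is the first miss.
Each of the 1 remaining characters creates one node.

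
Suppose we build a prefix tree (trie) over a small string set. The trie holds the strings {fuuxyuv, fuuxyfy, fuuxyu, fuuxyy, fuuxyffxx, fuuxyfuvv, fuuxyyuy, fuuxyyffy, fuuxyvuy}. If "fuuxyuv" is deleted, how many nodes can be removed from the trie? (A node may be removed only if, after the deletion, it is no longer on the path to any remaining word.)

Walk "fuuxyuv" from the leaf back toward the root, removing each node that no remaining word uses.
The suffix "v" (1 node) is used only by "fuuxyuv"; "fuuxyu" is itself a stored word, so pruning stops there.
Nodes removed: 1

1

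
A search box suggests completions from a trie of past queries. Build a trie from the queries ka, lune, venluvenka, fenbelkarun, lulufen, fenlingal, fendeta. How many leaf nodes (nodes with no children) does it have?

7

Leaves are exactly the stored words that no other stored word extends.
Those words: "fenbelkarun", "fendeta", "fenlingal", "ka", "lulufen", "lune", "venluvenka"
Leaf count: 7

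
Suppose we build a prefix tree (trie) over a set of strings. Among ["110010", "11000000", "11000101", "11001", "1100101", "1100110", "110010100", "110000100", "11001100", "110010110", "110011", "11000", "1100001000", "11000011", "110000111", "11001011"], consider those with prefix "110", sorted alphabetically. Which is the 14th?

110011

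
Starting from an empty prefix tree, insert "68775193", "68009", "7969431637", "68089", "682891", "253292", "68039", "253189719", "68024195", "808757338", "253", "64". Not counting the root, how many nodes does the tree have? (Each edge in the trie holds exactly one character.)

For each word, the new-node count is its length minus the longest prefix already in the trie:
  "68775193" → 8 new (6, 8, 7, 7, 5, 1, 9, 3)
  "68009" → prefix "68" already present; 3 new (0, 0, 9)
  "7969431637" → 10 new (7, 9, 6, 9, 4, 3, 1, 6, 3, 7)
  "68089" → prefix "680" already present; 2 new (8, 9)
  "682891" → prefix "68" already present; 4 new (2, 8, 9, 1)
  "253292" → 6 new (2, 5, 3, 2, 9, 2)
  "68039" → prefix "680" already present; 2 new (3, 9)
  "253189719" → prefix "253" already present; 6 new (1, 8, 9, 7, 1, 9)
  "68024195" → prefix "680" already present; 5 new (2, 4, 1, 9, 5)
  "808757338" → 9 new (8, 0, 8, 7, 5, 7, 3, 3, 8)
  "253" → prefix "253" already present; 0 new (none)
  "64" → prefix "6" already present; 1 new (4)
Total nodes = 8 + 3 + 10 + 2 + 4 + 6 + 2 + 6 + 5 + 9 + 0 + 1 = 56

56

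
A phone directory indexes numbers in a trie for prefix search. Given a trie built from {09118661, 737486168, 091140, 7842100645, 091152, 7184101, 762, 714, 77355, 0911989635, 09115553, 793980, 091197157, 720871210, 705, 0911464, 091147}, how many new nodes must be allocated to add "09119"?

Every character of "09119" already lies on an existing path (it is a prefix of some stored word).
No new nodes are needed: 0.

0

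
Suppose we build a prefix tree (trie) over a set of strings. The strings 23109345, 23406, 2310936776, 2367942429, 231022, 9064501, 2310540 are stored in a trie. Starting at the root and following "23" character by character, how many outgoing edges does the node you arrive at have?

Follow the path "23" to its node, then look at its outgoing edges.
Distinct next characters after "23": 1, 4, 6.
That node has 3 child edges.

3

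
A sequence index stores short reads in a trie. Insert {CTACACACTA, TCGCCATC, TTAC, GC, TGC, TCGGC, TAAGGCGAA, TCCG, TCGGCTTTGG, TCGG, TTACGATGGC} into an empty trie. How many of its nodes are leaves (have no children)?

A leaf is a node with no children — equivalently, the end of a word that is not a proper prefix of any other stored word.
Those words: "CTACACACTA", "GC", "TAAGGCGAA", "TCCG", "TCGCCATC", "TCGGCTTTGG", "TGC", "TTACGATGGC"
Leaf count: 8

8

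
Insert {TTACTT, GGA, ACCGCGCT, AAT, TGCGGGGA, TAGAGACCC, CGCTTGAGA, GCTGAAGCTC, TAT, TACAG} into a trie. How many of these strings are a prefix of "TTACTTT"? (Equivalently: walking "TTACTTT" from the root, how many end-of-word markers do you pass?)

1

Walk "TTACTTT" from the root; an end-of-word marker is hit whenever a stored word is a prefix of "TTACTTT".
Prefixes of the query that are stored words: "TTACTT"
Count: 1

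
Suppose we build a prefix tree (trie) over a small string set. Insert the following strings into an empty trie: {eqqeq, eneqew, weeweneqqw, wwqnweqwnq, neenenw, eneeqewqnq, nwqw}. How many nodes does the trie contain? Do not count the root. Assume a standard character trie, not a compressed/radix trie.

For each word, the new-node count is its length minus the longest prefix already in the trie:
  "eqqeq" → 5 new (e, q, q, e, q)
  "eneqew" → prefix "e" already present; 5 new (n, e, q, e, w)
  "weeweneqqw" → 10 new (w, e, e, w, e, n, e, q, q, w)
  "wwqnweqwnq" → prefix "w" already present; 9 new (w, q, n, w, e, q, w, n, q)
  "neenenw" → 7 new (n, e, e, n, e, n, w)
  "eneeqewqnq" → prefix "ene" already present; 7 new (e, q, e, w, q, n, q)
  "nwqw" → prefix "n" already present; 3 new (w, q, w)
Total nodes = 5 + 5 + 10 + 9 + 7 + 7 + 3 = 46

46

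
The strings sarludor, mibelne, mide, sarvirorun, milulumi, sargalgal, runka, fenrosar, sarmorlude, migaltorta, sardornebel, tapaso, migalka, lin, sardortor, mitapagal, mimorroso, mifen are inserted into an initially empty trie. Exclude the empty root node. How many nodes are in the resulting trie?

For each word, the new-node count is its length minus the longest prefix already in the trie:
  "sarludor" → 8 new (s, a, r, l, u, d, o, r)
  "mibelne" → 7 new (m, i, b, e, l, n, e)
  "mide" → prefix "mi" already present; 2 new (d, e)
  "sarvirorun" → prefix "sar" already present; 7 new (v, i, r, o, r, u, n)
  "milulumi" → prefix "mi" already present; 6 new (l, u, l, u, m, i)
  "sargalgal" → prefix "sar" already present; 6 new (g, a, l, g, a, l)
  "runka" → 5 new (r, u, n, k, a)
  "fenrosar" → 8 new (f, e, n, r, o, s, a, r)
  "sarmorlude" → prefix "sar" already present; 7 new (m, o, r, l, u, d, e)
  "migaltorta" → prefix "mi" already present; 8 new (g, a, l, t, o, r, t, a)
  "sardornebel" → prefix "sar" already present; 8 new (d, o, r, n, e, b, e, l)
  "tapaso" → 6 new (t, a, p, a, s, o)
  "migalka" → prefix "migal" already present; 2 new (k, a)
  "lin" → 3 new (l, i, n)
  "sardortor" → prefix "sardor" already present; 3 new (t, o, r)
  "mitapagal" → prefix "mi" already present; 7 new (t, a, p, a, g, a, l)
  "mimorroso" → prefix "mi" already present; 7 new (m, o, r, r, o, s, o)
  "mifen" → prefix "mi" already present; 3 new (f, e, n)
Total nodes = 8 + 7 + 2 + 7 + 6 + 6 + 5 + 8 + 7 + 8 + 8 + 6 + 2 + 3 + 3 + 7 + 7 + 3 = 103

103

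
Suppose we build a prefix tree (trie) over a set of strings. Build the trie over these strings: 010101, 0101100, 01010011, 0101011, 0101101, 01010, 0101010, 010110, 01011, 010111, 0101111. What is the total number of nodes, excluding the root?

Trie structure (* marks end of a word):
(root)
└─ 0
   └─ 1
      └─ 0
         └─ 1
            ├─ 0 *
            │  ├─ 0
            │  │  └─ 1
            │  │     └─ 1 *
            │  └─ 1 *
            │     ├─ 0 *
            │     └─ 1 *
            └─ 1 *
               ├─ 0 *
               │  ├─ 0 *
               │  └─ 1 *
               └─ 1 *
                  └─ 1 *
Counting every labelled node above: 17.

17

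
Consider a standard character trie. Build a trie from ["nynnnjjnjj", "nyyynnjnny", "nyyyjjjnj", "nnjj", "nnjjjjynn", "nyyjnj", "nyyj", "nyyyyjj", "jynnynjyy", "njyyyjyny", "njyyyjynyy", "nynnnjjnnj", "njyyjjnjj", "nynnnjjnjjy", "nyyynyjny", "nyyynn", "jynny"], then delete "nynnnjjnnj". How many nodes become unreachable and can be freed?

2

After clearing the end-marker at "nynnnjjnnj", prune upward until reaching a node still needed by another word.
The suffix "nj" (2 nodes) is used only by "nynnnjjnnj"; the node for "nynnnjjn" still has the child "j", so pruning stops there.
Nodes removed: 2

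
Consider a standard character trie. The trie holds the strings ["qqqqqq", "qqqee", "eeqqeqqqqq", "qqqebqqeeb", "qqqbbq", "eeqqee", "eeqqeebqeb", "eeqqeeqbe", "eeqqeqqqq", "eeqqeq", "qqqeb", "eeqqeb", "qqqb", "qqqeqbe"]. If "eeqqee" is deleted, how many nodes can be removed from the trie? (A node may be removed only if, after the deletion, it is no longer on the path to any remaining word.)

A node on "eeqqee"'s path can go only if nothing else ends at it or branches off below it.
Every node on "eeqqee" is still needed (e.g. by "eeqqeebqeb"), so nothing is freed.
Nodes removed: 0

0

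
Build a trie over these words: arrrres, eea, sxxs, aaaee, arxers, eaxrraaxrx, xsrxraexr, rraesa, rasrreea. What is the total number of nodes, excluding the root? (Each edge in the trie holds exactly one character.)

Insert word by word; a character creates a node only if that edge doesn't already exist:
  "arrrres" → 7 new (a, r, r, r, r, e, s)
  "eea" → 3 new (e, e, a)
  "sxxs" → 4 new (s, x, x, s)
  "aaaee" → prefix "a" already present; 4 new (a, a, e, e)
  "arxers" → prefix "ar" already present; 4 new (x, e, r, s)
  "eaxrraaxrx" → prefix "e" already present; 9 new (a, x, r, r, a, a, x, r, x)
  "xsrxraexr" → 9 new (x, s, r, x, r, a, e, x, r)
  "rraesa" → 6 new (r, r, a, e, s, a)
  "rasrreea" → prefix "r" already present; 7 new (a, s, r, r, e, e, a)
Total nodes = 7 + 3 + 4 + 4 + 4 + 9 + 9 + 6 + 7 = 53

53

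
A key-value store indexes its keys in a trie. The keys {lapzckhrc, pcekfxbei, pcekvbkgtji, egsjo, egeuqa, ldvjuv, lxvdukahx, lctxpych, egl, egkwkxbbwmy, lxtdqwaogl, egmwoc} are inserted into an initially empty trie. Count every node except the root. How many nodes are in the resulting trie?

76

Trace insertions, counting only characters that open a new branch:
  "lapzckhrc" → 9 new (l, a, p, z, c, k, h, r, c)
  "pcekfxbei" → 9 new (p, c, e, k, f, x, b, e, i)
  "pcekvbkgtji" → prefix "pcek" already present; 7 new (v, b, k, g, t, j, i)
  "egsjo" → 5 new (e, g, s, j, o)
  "egeuqa" → prefix "eg" already present; 4 new (e, u, q, a)
  "ldvjuv" → prefix "l" already present; 5 new (d, v, j, u, v)
  "lxvdukahx" → prefix "l" already present; 8 new (x, v, d, u, k, a, h, x)
  "lctxpych" → prefix "l" already present; 7 new (c, t, x, p, y, c, h)
  "egl" → prefix "eg" already present; 1 new (l)
  "egkwkxbbwmy" → prefix "eg" already present; 9 new (k, w, k, x, b, b, w, m, y)
  "lxtdqwaogl" → prefix "lx" already present; 8 new (t, d, q, w, a, o, g, l)
  "egmwoc" → prefix "eg" already present; 4 new (m, w, o, c)
Total nodes = 9 + 9 + 7 + 5 + 4 + 5 + 8 + 7 + 1 + 9 + 8 + 4 = 76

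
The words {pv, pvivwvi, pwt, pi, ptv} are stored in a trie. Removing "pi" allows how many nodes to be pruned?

1

A node on "pi"'s path can go only if nothing else ends at it or branches off below it.
The suffix "i" (1 node) is used only by "pi"; the node for "p" still has the child "v", so pruning stops there.
Nodes removed: 1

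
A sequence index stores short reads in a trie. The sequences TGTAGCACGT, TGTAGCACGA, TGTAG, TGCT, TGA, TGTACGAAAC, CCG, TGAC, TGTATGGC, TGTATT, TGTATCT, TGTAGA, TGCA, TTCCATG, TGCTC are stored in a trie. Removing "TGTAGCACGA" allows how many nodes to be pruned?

A node on "TGTAGCACGA"'s path can go only if nothing else ends at it or branches off below it.
The suffix "A" (1 node) is used only by "TGTAGCACGA"; the node for "TGTAGCACG" still has the child "T", so pruning stops there.
Nodes removed: 1

1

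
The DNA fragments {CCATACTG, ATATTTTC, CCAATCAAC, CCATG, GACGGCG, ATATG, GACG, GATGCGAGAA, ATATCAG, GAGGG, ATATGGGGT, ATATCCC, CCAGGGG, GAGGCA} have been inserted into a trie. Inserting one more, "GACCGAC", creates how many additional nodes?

The longest prefix of "GACCGAC" already in the trie is "GAC" (length 3).
So 7 − 3 = 4 new nodes.

4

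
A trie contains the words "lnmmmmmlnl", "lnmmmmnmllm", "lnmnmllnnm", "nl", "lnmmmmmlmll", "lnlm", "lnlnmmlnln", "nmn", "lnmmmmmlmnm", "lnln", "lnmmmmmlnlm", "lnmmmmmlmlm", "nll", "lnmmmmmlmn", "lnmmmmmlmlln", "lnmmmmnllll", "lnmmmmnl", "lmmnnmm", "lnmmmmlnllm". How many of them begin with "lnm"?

12

Walk to "lnm"; the words in its subtree are exactly those with that prefix.
Matches: "lnmmmmlnllm", "lnmmmmmlmll", "lnmmmmmlmlln", "lnmmmmmlmlm", "lnmmmmmlmn", "lnmmmmmlmnm", "lnmmmmmlnl", "lnmmmmmlnlm", "lnmmmmnl", "lnmmmmnllll", "lnmmmmnmllm", "lnmnmllnnm"
Count: 12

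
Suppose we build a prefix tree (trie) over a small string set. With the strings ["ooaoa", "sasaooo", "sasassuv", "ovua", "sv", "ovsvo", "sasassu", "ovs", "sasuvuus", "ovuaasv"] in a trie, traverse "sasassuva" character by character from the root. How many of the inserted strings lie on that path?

2

Check each prefix of "sasassuva" against the stored set — each match is an end-marker on the path.
Prefixes of the query that are stored words: "sasassu", "sasassuv"
Count: 2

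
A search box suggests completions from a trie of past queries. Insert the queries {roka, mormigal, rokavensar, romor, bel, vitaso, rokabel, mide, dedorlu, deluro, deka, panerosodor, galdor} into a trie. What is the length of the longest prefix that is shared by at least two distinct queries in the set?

Equivalently: take the maximum, over all pairs, of their longest common prefix length.
e.g. "roka" and "rokabel" share the prefix "roka" of length 4; no pair shares a longer one.
Longest shared-prefix length: 4

4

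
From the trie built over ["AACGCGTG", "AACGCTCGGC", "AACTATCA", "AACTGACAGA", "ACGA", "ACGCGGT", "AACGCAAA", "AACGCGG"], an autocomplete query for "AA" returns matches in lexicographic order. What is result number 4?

AACGCTCGGC

DFS of the "AA" subtree visits, in order: "AACGCAAA", "AACGCGG", "AACGCGTG", "AACGCTCGGC", "AACTATCA", "AACTGACAGA"
The 4th is AACGCTCGGC.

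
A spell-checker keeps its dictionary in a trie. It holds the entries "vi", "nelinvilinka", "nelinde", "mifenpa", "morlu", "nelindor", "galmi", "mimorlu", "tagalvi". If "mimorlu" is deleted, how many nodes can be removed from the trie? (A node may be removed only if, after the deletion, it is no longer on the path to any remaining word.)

5

After clearing the end-marker at "mimorlu", prune upward until reaching a node still needed by another word.
The suffix "morlu" (5 nodes) is used only by "mimorlu"; the node for "mi" still has the child "f", so pruning stops there.
Nodes removed: 5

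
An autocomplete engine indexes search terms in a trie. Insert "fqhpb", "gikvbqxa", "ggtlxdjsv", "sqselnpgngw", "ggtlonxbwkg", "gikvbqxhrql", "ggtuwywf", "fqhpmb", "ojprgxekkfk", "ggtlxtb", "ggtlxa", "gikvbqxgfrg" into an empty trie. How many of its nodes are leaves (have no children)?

12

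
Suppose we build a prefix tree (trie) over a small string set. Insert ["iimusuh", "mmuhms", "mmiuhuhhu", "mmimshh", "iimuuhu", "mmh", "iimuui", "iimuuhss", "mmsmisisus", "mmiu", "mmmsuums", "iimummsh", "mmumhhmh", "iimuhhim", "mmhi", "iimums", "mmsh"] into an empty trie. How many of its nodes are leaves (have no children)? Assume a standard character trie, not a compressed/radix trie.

Leaves are exactly the stored words that no other stored word extends.
Those words: "iimuhhim", "iimummsh", "iimums", "iimusuh", "iimuuhss", "iimuuhu", "iimuui", "mmhi", "mmimshh", "mmiuhuhhu", "mmmsuums", "mmsh", "mmsmisisus", "mmuhms", "mmumhhmh"
Leaf count: 15

15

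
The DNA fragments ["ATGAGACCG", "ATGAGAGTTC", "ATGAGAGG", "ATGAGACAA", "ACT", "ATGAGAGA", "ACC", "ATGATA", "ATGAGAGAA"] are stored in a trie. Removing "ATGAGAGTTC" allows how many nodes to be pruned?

3

Walk "ATGAGAGTTC" from the leaf back toward the root, removing each node that no remaining word uses.
The suffix "TTC" (3 nodes) is used only by "ATGAGAGTTC"; the node for "ATGAGAG" still has the child "G", so pruning stops there.
Nodes removed: 3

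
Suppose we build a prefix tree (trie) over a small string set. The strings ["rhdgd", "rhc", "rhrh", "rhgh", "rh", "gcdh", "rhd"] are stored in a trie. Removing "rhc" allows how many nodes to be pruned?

1

A node on "rhc"'s path can go only if nothing else ends at it or branches off below it.
The suffix "c" (1 node) is used only by "rhc"; the node for "rh" still has the child "d", so pruning stops there.
Nodes removed: 1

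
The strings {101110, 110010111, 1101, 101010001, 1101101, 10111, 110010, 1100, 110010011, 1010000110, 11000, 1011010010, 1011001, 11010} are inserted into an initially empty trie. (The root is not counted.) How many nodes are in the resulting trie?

43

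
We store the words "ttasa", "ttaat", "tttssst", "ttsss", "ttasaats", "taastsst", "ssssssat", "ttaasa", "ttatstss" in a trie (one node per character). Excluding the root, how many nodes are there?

40

Trace insertions, counting only characters that open a new branch:
  "ttasa" → 5 new (t, t, a, s, a)
  "ttaat" → prefix "tta" already present; 2 new (a, t)
  "tttssst" → prefix "tt" already present; 5 new (t, s, s, s, t)
  "ttsss" → prefix "tt" already present; 3 new (s, s, s)
  "ttasaats" → prefix "ttasa" already present; 3 new (a, t, s)
  "taastsst" → prefix "t" already present; 7 new (a, a, s, t, s, s, t)
  "ssssssat" → 8 new (s, s, s, s, s, s, a, t)
  "ttaasa" → prefix "ttaa" already present; 2 new (s, a)
  "ttatstss" → prefix "tta" already present; 5 new (t, s, t, s, s)
Total nodes = 5 + 2 + 5 + 3 + 3 + 7 + 8 + 2 + 5 = 40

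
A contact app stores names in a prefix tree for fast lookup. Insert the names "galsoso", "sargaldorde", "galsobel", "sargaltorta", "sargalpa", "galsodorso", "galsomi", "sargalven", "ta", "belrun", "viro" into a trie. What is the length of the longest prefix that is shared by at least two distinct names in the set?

Equivalently: take the maximum, over all pairs, of their longest common prefix length.
"sargaldorde" and "sargalpa" agree on "sargal" (6 characters) before diverging; nothing deeper is shared.
Longest shared-prefix length: 6

6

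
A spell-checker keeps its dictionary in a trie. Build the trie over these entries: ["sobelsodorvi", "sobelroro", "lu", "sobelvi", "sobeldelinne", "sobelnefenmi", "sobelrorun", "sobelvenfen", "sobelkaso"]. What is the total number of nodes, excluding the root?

For each word, the new-node count is its length minus the longest prefix already in the trie:
  "sobelsodorvi" → 12 new (s, o, b, e, l, s, o, d, o, r, v, i)
  "sobelroro" → prefix "sobel" already present; 4 new (r, o, r, o)
  "lu" → 2 new (l, u)
  "sobelvi" → prefix "sobel" already present; 2 new (v, i)
  "sobeldelinne" → prefix "sobel" already present; 7 new (d, e, l, i, n, n, e)
  "sobelnefenmi" → prefix "sobel" already present; 7 new (n, e, f, e, n, m, i)
  "sobelrorun" → prefix "sobelror" already present; 2 new (u, n)
  "sobelvenfen" → prefix "sobelv" already present; 5 new (e, n, f, e, n)
  "sobelkaso" → prefix "sobel" already present; 4 new (k, a, s, o)
Total nodes = 12 + 4 + 2 + 2 + 7 + 7 + 2 + 5 + 4 = 45

45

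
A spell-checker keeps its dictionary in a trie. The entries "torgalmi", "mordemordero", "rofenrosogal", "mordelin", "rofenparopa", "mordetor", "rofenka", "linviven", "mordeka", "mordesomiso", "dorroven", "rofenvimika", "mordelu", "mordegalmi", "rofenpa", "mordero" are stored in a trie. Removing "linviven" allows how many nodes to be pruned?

8

After clearing the end-marker at "linviven", prune upward until reaching a node still needed by another word.
No other word shares any prefix with "linviven", so all 8 of its nodes go.
Nodes removed: 8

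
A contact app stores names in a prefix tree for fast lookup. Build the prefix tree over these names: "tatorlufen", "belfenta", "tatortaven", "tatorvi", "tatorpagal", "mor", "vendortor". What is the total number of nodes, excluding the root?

For each word, the new-node count is its length minus the longest prefix already in the trie:
  "tatorlufen" → 10 new (t, a, t, o, r, l, u, f, e, n)
  "belfenta" → 8 new (b, e, l, f, e, n, t, a)
  "tatortaven" → prefix "tator" already present; 5 new (t, a, v, e, n)
  "tatorvi" → prefix "tator" already present; 2 new (v, i)
  "tatorpagal" → prefix "tator" already present; 5 new (p, a, g, a, l)
  "mor" → 3 new (m, o, r)
  "vendortor" → 9 new (v, e, n, d, o, r, t, o, r)
Total nodes = 10 + 8 + 5 + 2 + 5 + 3 + 9 = 42

42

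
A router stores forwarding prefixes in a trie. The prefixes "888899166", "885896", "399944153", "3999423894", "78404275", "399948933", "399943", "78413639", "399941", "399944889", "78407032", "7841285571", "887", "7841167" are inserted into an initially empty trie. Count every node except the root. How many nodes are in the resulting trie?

63

Trace insertions, counting only characters that open a new branch:
  "888899166" → 9 new (8, 8, 8, 8, 9, 9, 1, 6, 6)
  "885896" → prefix "88" already present; 4 new (5, 8, 9, 6)
  "399944153" → 9 new (3, 9, 9, 9, 4, 4, 1, 5, 3)
  "3999423894" → prefix "39994" already present; 5 new (2, 3, 8, 9, 4)
  "78404275" → 8 new (7, 8, 4, 0, 4, 2, 7, 5)
  "399948933" → prefix "39994" already present; 4 new (8, 9, 3, 3)
  "399943" → prefix "39994" already present; 1 new (3)
  "78413639" → prefix "784" already present; 5 new (1, 3, 6, 3, 9)
  "399941" → prefix "39994" already present; 1 new (1)
  "399944889" → prefix "399944" already present; 3 new (8, 8, 9)
  "78407032" → prefix "7840" already present; 4 new (7, 0, 3, 2)
  "7841285571" → prefix "7841" already present; 6 new (2, 8, 5, 5, 7, 1)
  "887" → prefix "88" already present; 1 new (7)
  "7841167" → prefix "7841" already present; 3 new (1, 6, 7)
Total nodes = 9 + 4 + 9 + 5 + 8 + 4 + 1 + 5 + 1 + 3 + 4 + 6 + 1 + 3 = 63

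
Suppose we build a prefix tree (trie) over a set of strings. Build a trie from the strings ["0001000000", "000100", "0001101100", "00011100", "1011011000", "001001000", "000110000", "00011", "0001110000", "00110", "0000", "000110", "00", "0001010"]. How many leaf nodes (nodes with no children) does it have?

A leaf is a node with no children — equivalently, the end of a word that is not a proper prefix of any other stored word.
Those words: "0000", "0001000000", "0001010", "000110000", "0001101100", "0001110000", "001001000", "00110", "1011011000"
Leaf count: 9

9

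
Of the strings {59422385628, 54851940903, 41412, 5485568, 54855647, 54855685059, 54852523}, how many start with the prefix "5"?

Filter for entries beginning with "5":
Words under "5": 54851940903, 54852523, 54855647, 5485568, 54855685059, 59422385628
Count: 6

6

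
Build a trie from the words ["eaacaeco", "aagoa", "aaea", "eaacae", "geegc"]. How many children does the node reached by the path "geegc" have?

0

The children of the "geegc" node are the distinct next characters among strings starting with "geegc".
No stored string extends past "geegc".
That node has 0 child edges.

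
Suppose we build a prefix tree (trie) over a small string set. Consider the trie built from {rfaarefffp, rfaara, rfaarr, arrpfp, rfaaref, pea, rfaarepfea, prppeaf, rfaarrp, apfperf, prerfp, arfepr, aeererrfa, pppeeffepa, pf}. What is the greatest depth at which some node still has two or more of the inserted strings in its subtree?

Equivalently: take the maximum, over all pairs, of their longest common prefix length.
e.g. "rfaaref" and "rfaarefffp" share the prefix "rfaaref" of length 7; no pair shares a longer one.
Longest shared-prefix length: 7

7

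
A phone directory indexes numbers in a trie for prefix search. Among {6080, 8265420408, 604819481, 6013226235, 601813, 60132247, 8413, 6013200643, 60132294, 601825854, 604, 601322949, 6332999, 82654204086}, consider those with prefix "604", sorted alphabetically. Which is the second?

604819481

Words with prefix "604", in lexicographic order: "604", "604819481"
The 2nd is 604819481.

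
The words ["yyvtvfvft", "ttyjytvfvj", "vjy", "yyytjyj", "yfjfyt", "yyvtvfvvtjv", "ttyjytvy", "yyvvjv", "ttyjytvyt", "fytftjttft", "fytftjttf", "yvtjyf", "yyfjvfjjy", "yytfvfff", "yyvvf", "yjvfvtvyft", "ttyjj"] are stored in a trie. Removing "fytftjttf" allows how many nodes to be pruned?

0

Walk "fytftjttf" from the leaf back toward the root, removing each node that no remaining word uses.
Every node on "fytftjttf" is still needed (e.g. by "fytftjttft"), so nothing is freed.
Nodes removed: 0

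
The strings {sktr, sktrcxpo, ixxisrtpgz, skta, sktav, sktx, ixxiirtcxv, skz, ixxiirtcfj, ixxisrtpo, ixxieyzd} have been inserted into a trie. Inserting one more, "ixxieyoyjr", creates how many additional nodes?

4

Walking "ixxieyoyjr" from the root, the first 6 characters ("ixxiey") follow existing edges; "o" is the first miss.
New nodes needed: |"ixxieyoyjr"| − 6 = 10 − 6 = 4.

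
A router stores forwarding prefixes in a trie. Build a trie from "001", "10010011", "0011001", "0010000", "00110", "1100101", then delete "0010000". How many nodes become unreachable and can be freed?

Walk "0010000" from the leaf back toward the root, removing each node that no remaining word uses.
The suffix "0000" (4 nodes) is used only by "0010000"; the node for "001" still has the child "1", so pruning stops there.
Nodes removed: 4

4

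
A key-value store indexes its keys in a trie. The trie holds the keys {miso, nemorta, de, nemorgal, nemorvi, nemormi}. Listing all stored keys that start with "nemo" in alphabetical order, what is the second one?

nemormi

Words with prefix "nemo", in lexicographic order: "nemorgal", "nemormi", "nemorta", "nemorvi"
The 2nd is nemormi.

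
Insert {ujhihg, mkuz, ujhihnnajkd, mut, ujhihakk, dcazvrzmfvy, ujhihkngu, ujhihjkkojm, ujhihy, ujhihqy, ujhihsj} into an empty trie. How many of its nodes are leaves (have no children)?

Leaves are exactly the stored words that no other stored word extends.
Those words: "dcazvrzmfvy", "mkuz", "mut", "ujhihakk", "ujhihg", "ujhihjkkojm", "ujhihkngu", "ujhihnnajkd", "ujhihqy", "ujhihsj", "ujhihy"
Leaf count: 11

11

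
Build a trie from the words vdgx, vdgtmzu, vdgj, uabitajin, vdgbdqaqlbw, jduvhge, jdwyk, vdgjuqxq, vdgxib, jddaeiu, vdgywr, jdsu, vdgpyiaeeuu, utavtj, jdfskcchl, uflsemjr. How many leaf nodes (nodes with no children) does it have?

14

A leaf is a node with no children — equivalently, the end of a word that is not a proper prefix of any other stored word.
Those words: "jddaeiu", "jdfskcchl", "jdsu", "jduvhge", "jdwyk", "uabitajin", "uflsemjr", "utavtj", "vdgbdqaqlbw", "vdgjuqxq", "vdgpyiaeeuu", "vdgtmzu", "vdgxib", "vdgywr"
Leaf count: 14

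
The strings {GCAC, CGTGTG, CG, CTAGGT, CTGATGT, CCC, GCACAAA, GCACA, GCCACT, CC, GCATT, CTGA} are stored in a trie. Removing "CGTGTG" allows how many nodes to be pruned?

After clearing the end-marker at "CGTGTG", prune upward until reaching a node still needed by another word.
The suffix "TGTG" (4 nodes) is used only by "CGTGTG"; "CG" is itself a stored word, so pruning stops there.
Nodes removed: 4

4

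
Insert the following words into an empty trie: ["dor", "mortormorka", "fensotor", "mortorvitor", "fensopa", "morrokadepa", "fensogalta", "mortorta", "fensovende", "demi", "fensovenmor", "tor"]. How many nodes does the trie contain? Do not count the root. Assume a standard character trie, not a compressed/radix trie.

58

Count nodes per top-level branch (shared prefixes stored once):
  'd'-branch (demi, dor): 6 nodes
  'f'-branch (fensogalta, fensopa, fensotor, fensovende, fensovenmor): 23 nodes
  'm'-branch (morrokadepa, mortormorka, mortorta, mortorvitor): 26 nodes
  't'-branch (tor): 3 nodes
Sum: 58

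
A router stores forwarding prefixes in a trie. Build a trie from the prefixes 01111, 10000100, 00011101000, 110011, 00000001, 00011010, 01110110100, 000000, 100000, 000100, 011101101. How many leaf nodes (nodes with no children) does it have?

Leaves are exactly the stored words that no other stored word extends.
Those words: "00000001", "000100", "00011010", "00011101000", "01110110100", "01111", "100000", "10000100", "110011"
Leaf count: 9

9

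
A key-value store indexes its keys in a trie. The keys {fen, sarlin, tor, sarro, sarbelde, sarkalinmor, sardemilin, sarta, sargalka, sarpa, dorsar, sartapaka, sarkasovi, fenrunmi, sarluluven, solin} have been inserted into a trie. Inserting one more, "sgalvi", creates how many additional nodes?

"s" is already a path in the trie; the remaining "galvi" must be added.
Each of the 5 remaining characters creates one node.

5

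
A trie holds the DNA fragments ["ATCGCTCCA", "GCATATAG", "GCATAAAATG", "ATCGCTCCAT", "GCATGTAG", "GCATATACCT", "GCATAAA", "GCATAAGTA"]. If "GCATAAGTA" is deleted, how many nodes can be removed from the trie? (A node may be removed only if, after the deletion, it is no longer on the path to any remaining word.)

3

After clearing the end-marker at "GCATAAGTA", prune upward until reaching a node still needed by another word.
The suffix "GTA" (3 nodes) is used only by "GCATAAGTA"; the node for "GCATAA" still has the child "A", so pruning stops there.
Nodes removed: 3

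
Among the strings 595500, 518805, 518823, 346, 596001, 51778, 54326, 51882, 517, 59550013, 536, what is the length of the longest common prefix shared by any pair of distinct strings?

6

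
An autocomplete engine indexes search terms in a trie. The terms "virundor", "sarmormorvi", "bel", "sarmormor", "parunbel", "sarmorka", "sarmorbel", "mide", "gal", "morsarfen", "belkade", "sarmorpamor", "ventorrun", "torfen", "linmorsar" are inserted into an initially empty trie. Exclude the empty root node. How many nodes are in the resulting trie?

Insert word by word; a character creates a node only if that edge doesn't already exist:
  "virundor" → 8 new (v, i, r, u, n, d, o, r)
  "sarmormorvi" → 11 new (s, a, r, m, o, r, m, o, r, v, i)
  "bel" → 3 new (b, e, l)
  "sarmormor" → prefix "sarmormor" already present; 0 new (none)
  "parunbel" → 8 new (p, a, r, u, n, b, e, l)
  "sarmorka" → prefix "sarmor" already present; 2 new (k, a)
  "sarmorbel" → prefix "sarmor" already present; 3 new (b, e, l)
  "mide" → 4 new (m, i, d, e)
  "gal" → 3 new (g, a, l)
  "morsarfen" → prefix "m" already present; 8 new (o, r, s, a, r, f, e, n)
  "belkade" → prefix "bel" already present; 4 new (k, a, d, e)
  "sarmorpamor" → prefix "sarmor" already present; 5 new (p, a, m, o, r)
  "ventorrun" → prefix "v" already present; 8 new (e, n, t, o, r, r, u, n)
  "torfen" → 6 new (t, o, r, f, e, n)
  "linmorsar" → 9 new (l, i, n, m, o, r, s, a, r)
Total nodes = 8 + 11 + 3 + 0 + 8 + 2 + 3 + 4 + 3 + 8 + 4 + 5 + 8 + 6 + 9 = 82

82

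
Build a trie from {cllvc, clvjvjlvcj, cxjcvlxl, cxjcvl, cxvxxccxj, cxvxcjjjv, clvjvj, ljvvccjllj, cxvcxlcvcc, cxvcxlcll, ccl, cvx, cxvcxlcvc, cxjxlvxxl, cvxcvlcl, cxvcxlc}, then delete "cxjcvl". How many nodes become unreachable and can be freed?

A node on "cxjcvl"'s path can go only if nothing else ends at it or branches off below it.
Every node on "cxjcvl" is still needed (e.g. by "cxjcvlxl"), so nothing is freed.
Nodes removed: 0

0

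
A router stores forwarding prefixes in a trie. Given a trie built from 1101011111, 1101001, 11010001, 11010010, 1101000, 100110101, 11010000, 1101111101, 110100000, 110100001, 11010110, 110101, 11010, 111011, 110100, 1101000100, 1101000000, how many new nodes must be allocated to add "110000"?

Walking "110000" from the root, the first 3 characters ("110") follow existing edges; "0" is the first miss.
Each of the 3 remaining characters creates one node.

3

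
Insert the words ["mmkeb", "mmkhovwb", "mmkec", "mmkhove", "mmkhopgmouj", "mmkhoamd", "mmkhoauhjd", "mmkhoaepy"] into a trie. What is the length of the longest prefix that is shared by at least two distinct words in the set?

Equivalently: take the maximum, over all pairs, of their longest common prefix length.
"mmkhoaepy" and "mmkhoamd" agree on "mmkhoa" (6 characters) before diverging; nothing deeper is shared.
Longest shared-prefix length: 6

6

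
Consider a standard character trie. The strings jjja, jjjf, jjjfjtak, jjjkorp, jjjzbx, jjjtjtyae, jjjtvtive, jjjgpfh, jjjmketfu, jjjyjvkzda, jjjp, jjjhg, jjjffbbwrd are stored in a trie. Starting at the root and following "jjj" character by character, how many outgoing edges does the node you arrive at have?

10

The children of the "jjj" node are the distinct next characters among strings starting with "jjj".
Distinct next characters after "jjj": a, f, g, h, k, m, p, t, y, z.
That node has 10 child edges.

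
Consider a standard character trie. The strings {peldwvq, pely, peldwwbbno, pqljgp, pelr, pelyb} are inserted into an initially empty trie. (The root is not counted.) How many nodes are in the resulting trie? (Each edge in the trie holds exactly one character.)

20

Insert word by word; a character creates a node only if that edge doesn't already exist:
  "peldwvq" → 7 new (p, e, l, d, w, v, q)
  "pely" → prefix "pel" already present; 1 new (y)
  "peldwwbbno" → prefix "peldw" already present; 5 new (w, b, b, n, o)
  "pqljgp" → prefix "p" already present; 5 new (q, l, j, g, p)
  "pelr" → prefix "pel" already present; 1 new (r)
  "pelyb" → prefix "pely" already present; 1 new (b)
Total nodes = 7 + 1 + 5 + 5 + 1 + 1 = 20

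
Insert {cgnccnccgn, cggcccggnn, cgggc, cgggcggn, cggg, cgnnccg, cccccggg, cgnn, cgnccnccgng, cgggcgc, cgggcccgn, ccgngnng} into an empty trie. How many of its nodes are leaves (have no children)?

A leaf is a node with no children — equivalently, the end of a word that is not a proper prefix of any other stored word.
Those words: "cccccggg", "ccgngnng", "cggcccggnn", "cgggcccgn", "cgggcgc", "cgggcggn", "cgnccnccgng", "cgnnccg"
Leaf count: 8

8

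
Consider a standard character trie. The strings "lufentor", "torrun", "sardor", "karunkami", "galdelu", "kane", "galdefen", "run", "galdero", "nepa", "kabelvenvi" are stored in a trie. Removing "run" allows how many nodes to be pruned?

3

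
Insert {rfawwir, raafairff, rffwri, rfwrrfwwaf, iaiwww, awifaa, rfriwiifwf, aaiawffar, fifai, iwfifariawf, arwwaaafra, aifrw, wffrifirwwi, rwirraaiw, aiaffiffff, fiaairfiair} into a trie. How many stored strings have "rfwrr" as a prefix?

Filter for entries beginning with "rfwrr":
Words under "rfwrr": rfwrrfwwaf
Count: 1

1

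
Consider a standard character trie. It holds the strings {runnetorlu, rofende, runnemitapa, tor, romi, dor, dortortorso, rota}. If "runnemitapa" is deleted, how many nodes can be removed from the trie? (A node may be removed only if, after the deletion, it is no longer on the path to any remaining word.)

After clearing the end-marker at "runnemitapa", prune upward until reaching a node still needed by another word.
The suffix "mitapa" (6 nodes) is used only by "runnemitapa"; the node for "runne" still has the child "t", so pruning stops there.
Nodes removed: 6

6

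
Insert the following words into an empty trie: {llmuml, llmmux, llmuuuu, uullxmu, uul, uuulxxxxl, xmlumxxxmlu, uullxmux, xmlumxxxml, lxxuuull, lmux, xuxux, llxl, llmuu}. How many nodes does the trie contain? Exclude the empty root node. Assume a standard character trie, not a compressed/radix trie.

54

Trace insertions, counting only characters that open a new branch:
  "llmuml" → 6 new (l, l, m, u, m, l)
  "llmmux" → prefix "llm" already present; 3 new (m, u, x)
  "llmuuuu" → prefix "llmu" already present; 3 new (u, u, u)
  "uullxmu" → 7 new (u, u, l, l, x, m, u)
  "uul" → prefix "uul" already present; 0 new (none)
  "uuulxxxxl" → prefix "uu" already present; 7 new (u, l, x, x, x, x, l)
  "xmlumxxxmlu" → 11 new (x, m, l, u, m, x, x, x, m, l, u)
  "uullxmux" → prefix "uullxmu" already present; 1 new (x)
  "xmlumxxxml" → prefix "xmlumxxxml" already present; 0 new (none)
  "lxxuuull" → prefix "l" already present; 7 new (x, x, u, u, u, l, l)
  "lmux" → prefix "l" already present; 3 new (m, u, x)
  "xuxux" → prefix "x" already present; 4 new (u, x, u, x)
  "llxl" → prefix "ll" already present; 2 new (x, l)
  "llmuu" → prefix "llmuu" already present; 0 new (none)
Total nodes = 6 + 3 + 3 + 7 + 0 + 7 + 11 + 1 + 0 + 7 + 3 + 4 + 2 + 0 = 54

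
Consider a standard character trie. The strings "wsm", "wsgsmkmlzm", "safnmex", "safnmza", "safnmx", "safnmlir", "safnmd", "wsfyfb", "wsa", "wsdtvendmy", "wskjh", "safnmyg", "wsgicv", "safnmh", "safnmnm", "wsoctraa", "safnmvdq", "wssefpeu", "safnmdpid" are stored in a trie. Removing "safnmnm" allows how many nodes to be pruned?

2

After clearing the end-marker at "safnmnm", prune upward until reaching a node still needed by another word.
The suffix "nm" (2 nodes) is used only by "safnmnm"; the node for "safnm" still has the child "e", so pruning stops there.
Nodes removed: 2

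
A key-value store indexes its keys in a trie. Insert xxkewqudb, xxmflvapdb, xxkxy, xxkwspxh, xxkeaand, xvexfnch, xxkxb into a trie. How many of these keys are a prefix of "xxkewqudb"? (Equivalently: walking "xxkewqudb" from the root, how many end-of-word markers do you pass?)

Check each prefix of "xxkewqudb" against the stored set — each match is an end-marker on the path.
Prefixes of the query that are stored words: "xxkewqudb"
Count: 1

1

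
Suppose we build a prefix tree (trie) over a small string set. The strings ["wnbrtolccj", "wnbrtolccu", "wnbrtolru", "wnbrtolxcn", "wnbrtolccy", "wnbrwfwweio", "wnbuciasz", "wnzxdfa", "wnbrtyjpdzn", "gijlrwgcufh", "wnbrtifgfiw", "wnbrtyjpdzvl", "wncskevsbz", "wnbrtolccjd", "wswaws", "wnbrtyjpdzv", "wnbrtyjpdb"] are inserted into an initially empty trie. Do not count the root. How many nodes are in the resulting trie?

75

Count nodes per top-level branch (shared prefixes stored once):
  'g'-branch (gijlrwgcufh): 11 nodes
  'w'-branch (wnbrtifgfiw, wnbrtolccj, wnbrtolccjd, wnbrtolccu, wnbrtolccy, wnbrtolru, wnbrtolxcn, wnbrtyjpdb, wnbrtyjpdzn, wnbrtyjpdzv, wnbrtyjpdzvl, wnbrwfwweio, wnbuciasz, wncskevsbz, wnzxdfa, wswaws): 64 nodes
Sum: 75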